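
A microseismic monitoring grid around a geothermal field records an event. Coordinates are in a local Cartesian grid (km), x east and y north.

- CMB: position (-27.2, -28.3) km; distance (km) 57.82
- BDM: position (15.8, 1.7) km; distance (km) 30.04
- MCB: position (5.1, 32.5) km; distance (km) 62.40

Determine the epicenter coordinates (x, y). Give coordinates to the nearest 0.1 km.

(30.5, -24.5)

Circle about each station: (x + 27.2)² + (y + 28.3)² = 57.82²; (x − 15.8)² + (y − 1.7)² = 30.04²; (x − 5.1)² + (y − 32.5)² = 62.40².
Subtracting pairs of circle equations eliminates x²+y² and gives linear equations (the radical axes):
86.0 x + 60.0 y = 1152.55
64.6 x + 121.6 y = -1009.08
Solving the 2×2 system: x ≈ 30.5, y ≈ -24.5 km.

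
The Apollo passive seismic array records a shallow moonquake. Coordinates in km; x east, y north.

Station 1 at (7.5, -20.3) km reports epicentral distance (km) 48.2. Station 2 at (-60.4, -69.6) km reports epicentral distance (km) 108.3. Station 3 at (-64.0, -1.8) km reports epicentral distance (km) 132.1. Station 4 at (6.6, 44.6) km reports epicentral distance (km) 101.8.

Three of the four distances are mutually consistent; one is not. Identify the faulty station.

Station 3

Solve using three stations at a time. Using Station 1, Station 2, Station 4 (subtract circle equations pairwise → linear system) gives (x, y) ≈ (45.9, -49.3).
Distances from that point to each station vs reported:
  Station 1: calculated 48.1 vs reported 48.2 → residual 0.1 km
  Station 2: calculated 108.3 vs reported 108.3 → residual 0.0 km
  Station 3: calculated 119.7 vs reported 132.1 → residual 12.4 km
  Station 4: calculated 101.8 vs reported 101.8 → residual 0.0 km
Station 1, Station 2, Station 4 are mutually consistent (residuals ≈ 0); Station 3 is off by 12.4 km.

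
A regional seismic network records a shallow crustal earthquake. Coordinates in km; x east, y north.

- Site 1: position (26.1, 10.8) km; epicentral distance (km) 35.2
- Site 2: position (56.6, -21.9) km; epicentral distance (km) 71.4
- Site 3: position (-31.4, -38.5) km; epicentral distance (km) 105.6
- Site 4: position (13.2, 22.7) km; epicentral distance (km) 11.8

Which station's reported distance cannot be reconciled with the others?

Site 4

Solve using three stations at a time. Using Site 1, Site 2, Site 3 (subtract circle equations pairwise → linear system) gives (x, y) ≈ (32.7, 45.4).
Distances from that point to each station vs reported:
  Site 1: calculated 35.2 vs reported 35.2 → residual 0.0 km
  Site 2: calculated 71.4 vs reported 71.4 → residual 0.0 km
  Site 3: calculated 105.6 vs reported 105.6 → residual 0.0 km
  Site 4: calculated 30.0 vs reported 11.8 → residual 18.2 km
Site 1, Site 2, Site 3 are mutually consistent (residuals ≈ 0); Site 4 is off by 18.2 km.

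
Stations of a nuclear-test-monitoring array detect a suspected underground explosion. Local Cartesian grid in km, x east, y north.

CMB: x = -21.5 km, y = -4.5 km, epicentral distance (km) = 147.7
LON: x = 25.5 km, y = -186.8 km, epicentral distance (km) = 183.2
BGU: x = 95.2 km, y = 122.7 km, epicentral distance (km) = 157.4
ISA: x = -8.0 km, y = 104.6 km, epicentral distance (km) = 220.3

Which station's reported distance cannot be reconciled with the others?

ISA

Solve using three stations at a time. Using CMB, LON, BGU (subtract circle equations pairwise → linear system) gives (x, y) ≈ (123.6, -32.1).
Distances from that point to each station vs reported:
  CMB: calculated 147.7 vs reported 147.7 → residual 0.0 km
  LON: calculated 183.2 vs reported 183.2 → residual 0.0 km
  BGU: calculated 157.4 vs reported 157.4 → residual 0.0 km
  ISA: calculated 189.7 vs reported 220.3 → residual 30.6 km
CMB, LON, BGU are mutually consistent (residuals ≈ 0); ISA is off by 30.6 km.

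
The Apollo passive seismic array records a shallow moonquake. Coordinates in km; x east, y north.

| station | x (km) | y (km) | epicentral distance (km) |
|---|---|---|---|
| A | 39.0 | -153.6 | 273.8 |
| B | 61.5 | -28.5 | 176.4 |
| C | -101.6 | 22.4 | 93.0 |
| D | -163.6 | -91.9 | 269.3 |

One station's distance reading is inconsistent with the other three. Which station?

Solve using three stations at a time. Using A, B, C (subtract circle equations pairwise → linear system) gives (x, y) ≈ (-55.7, 103.3).
Distances from that point to each station vs reported:
  A: calculated 273.8 vs reported 273.8 → residual 0.0 km
  B: calculated 176.4 vs reported 176.4 → residual 0.0 km
  C: calculated 93.0 vs reported 93.0 → residual 0.0 km
  D: calculated 223.0 vs reported 269.3 → residual 46.3 km
A, B, C are mutually consistent (residuals ≈ 0); D is off by 46.3 km.

D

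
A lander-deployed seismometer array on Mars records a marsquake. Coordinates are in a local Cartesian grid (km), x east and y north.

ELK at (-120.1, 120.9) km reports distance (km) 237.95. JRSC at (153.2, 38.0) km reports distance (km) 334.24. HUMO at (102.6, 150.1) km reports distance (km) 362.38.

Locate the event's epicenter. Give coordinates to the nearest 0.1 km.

-143.5 km east, -115.9 km north

Circle about each station: (x + 120.1)² + (y − 120.9)² = 237.95²; (x − 153.2)² + (y − 38.0)² = 334.24²; (x − 102.6)² + (y − 150.1)² = 362.38².
Subtracting the ELK equation from the JRSC and HUMO equations removes the quadratic terms:
546.6 x − 165.8 y = -59222.76
445.4 x + 58.4 y = -70683.11
Solving the 2×2 system: x ≈ -143.5, y ≈ -115.9 km.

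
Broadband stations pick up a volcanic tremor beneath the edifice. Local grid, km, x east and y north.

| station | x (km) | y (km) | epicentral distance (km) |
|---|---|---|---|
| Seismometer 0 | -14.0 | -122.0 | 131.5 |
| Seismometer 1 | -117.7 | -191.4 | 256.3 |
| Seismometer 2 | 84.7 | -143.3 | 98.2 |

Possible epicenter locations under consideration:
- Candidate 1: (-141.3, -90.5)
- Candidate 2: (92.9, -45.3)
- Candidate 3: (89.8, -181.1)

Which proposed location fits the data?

For each candidate, compare |candidate − station| to the reported distance:
Candidate 1: residuals Seismometer 0 0.4, Seismometer 1 152.7, Seismometer 2 133.9 → max 152.7 km
Candidate 2: residuals Seismometer 0 0.1, Seismometer 1 0.0, Seismometer 2 0.1 → max 0.1 km
Candidate 3: residuals Seismometer 0 12.1, Seismometer 1 48.5, Seismometer 2 60.1 → max 60.1 km
Only Candidate 2 has all residuals ≈ 0.

Candidate 2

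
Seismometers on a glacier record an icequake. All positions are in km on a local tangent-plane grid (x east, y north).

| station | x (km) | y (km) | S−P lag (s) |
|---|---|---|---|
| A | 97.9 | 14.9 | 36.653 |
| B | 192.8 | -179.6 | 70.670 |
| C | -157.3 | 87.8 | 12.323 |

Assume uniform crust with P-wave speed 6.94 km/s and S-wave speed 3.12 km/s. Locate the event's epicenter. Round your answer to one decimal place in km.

Distance from S−P lag: d = Δt · v_P v_S / (v_P − v_S) = Δt · (6.94·3.12)/(6.94−3.12) ≈ 5.6683·Δt.
So d_A = 207.76, d_B = 400.58, d_C = 69.85 km.
Circle about each station: (x − 97.9)² + (y − 14.9)² = 207.76²; (x − 192.8)² + (y + 179.6)² = 400.58²; (x + 157.3)² + (y − 87.8)² = 69.85².
Subtracting the A equation from the B and C equations removes the quadratic terms:
189.8 x − 389.0 y = -57678.54
-510.4 x + 145.8 y = 60930.91
Solving the 2×2 system: x ≈ -89.5, y ≈ 104.6 km.

x ≈ -89.5 km, y ≈ 104.6 km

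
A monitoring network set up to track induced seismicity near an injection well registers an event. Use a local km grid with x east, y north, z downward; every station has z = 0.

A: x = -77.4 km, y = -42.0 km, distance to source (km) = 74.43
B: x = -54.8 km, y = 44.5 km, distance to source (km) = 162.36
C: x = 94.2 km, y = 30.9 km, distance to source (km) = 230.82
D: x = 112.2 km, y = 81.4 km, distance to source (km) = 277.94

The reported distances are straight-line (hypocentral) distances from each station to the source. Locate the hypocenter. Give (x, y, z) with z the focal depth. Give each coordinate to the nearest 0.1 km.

x ≈ -84.5 km, y ≈ -114.3 km, depth ≈ 16.2 km

Each station gives a sphere (x−x_i)² + (y−y_i)² + z² = d_i² (stations at z=0).
Subtracting the A sphere from B and C: z² cancels, leaving linear equations in x and y:
45.2 x + 173.0 y = -23592.41
343.2 x + 145.8 y = -45664.36
Solving: x ≈ -84.499, y ≈ -114.295 km (keep extra digits for the depth step; rounded: -84.5, -114.3).
Then from the A sphere: z² = 74.43² − (x + 77.4)² − (y + 42.0)² with x = -84.499, y = -114.295, so z ≈ 16.213 ≈ 16.2 km.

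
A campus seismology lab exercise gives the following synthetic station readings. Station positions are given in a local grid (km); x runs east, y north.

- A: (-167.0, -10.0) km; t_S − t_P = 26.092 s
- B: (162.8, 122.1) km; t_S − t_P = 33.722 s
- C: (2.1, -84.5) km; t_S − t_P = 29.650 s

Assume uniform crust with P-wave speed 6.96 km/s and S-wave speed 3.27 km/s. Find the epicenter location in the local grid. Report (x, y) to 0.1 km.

(-43.1, 92.7)

Distance from S−P lag: d = Δt · v_P v_S / (v_P − v_S) = Δt · (6.96·3.27)/(6.96−3.27) ≈ 6.1678·Δt.
So d_A = 160.93, d_B = 207.99, d_C = 182.88 km.
Circle about each station: (x + 167.0)² + (y + 10.0)² = 160.93²; (x − 162.8)² + (y − 122.1)² = 207.99²; (x − 2.1)² + (y + 84.5)² = 182.88².
Subtracting pairs of circle equations eliminates x²+y² and gives linear equations (the radical axes):
659.6 x + 264.2 y = -3938.13
338.2 x − 149.0 y = -28390.97
Solving the 2×2 system: x ≈ -43.1, y ≈ 92.7 km.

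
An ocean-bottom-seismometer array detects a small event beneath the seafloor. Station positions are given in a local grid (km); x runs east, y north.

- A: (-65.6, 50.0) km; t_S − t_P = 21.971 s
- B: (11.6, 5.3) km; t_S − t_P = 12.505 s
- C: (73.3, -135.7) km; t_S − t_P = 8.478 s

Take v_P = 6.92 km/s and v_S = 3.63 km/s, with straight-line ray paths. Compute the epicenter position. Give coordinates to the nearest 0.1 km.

(28.9, -88.6)

Distance from S−P lag: d = Δt · v_P v_S / (v_P − v_S) = Δt · (6.92·3.63)/(6.92−3.63) ≈ 7.6351·Δt.
So d_A = 167.75, d_B = 95.48, d_C = 64.73 km.
Circle about each station: (x + 65.6)² + (y − 50.0)² = 167.75²; (x − 11.6)² + (y − 5.3)² = 95.48²; (x − 73.3)² + (y + 135.7)² = 64.73².
Subtracting pairs of circle equations eliminates x²+y² and gives linear equations (the radical axes):
154.4 x − 89.4 y = 12382.92
277.8 x − 371.4 y = 40934.11
Solving the 2×2 system: x ≈ 28.9, y ≈ -88.6 km.
Check against A (with the unrounded x, y): √((x + 65.6)²+(y − 50.0)²) = 167.75 ≈ 167.75 km. ✓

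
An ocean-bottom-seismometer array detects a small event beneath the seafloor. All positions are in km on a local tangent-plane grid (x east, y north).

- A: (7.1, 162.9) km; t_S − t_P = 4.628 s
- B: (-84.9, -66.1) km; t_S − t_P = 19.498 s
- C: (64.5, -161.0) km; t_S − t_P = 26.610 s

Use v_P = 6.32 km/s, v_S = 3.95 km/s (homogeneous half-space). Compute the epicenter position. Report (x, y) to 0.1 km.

Distance from S−P lag: d = Δt · v_P v_S / (v_P − v_S) = Δt · (6.32·3.95)/(6.32−3.95) ≈ 10.5333·Δt.
So d_A = 48.75, d_B = 205.38, d_C = 280.29 km.
Circle about each station: (x − 7.1)² + (y − 162.9)² = 48.75²; (x + 84.9)² + (y + 66.1)² = 205.38²; (x − 64.5)² + (y + 161.0)² = 280.29².
Subtracting pairs of circle equations eliminates x²+y² and gives linear equations (the radical axes):
-184.0 x − 458.0 y = -54813.98
114.8 x − 647.8 y = -72691.49
Solving the 2×2 system: x ≈ 12.9, y ≈ 114.5 km.

x ≈ 12.9 km, y ≈ 114.5 km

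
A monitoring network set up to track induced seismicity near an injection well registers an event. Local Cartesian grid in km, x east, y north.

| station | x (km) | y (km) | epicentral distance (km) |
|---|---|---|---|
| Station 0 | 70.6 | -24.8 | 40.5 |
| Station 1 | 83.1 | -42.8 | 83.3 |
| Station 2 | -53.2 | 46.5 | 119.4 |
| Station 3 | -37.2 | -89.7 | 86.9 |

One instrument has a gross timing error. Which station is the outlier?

Station 1

Solve using three stations at a time. Using Station 0, Station 2, Station 3 (subtract circle equations pairwise → linear system) gives (x, y) ≈ (32.0, -37.1).
Distances from that point to each station vs reported:
  Station 0: calculated 40.5 vs reported 40.5 → residual 0.0 km
  Station 1: calculated 51.4 vs reported 83.3 → residual 31.9 km
  Station 2: calculated 119.4 vs reported 119.4 → residual 0.0 km
  Station 3: calculated 86.9 vs reported 86.9 → residual 0.0 km
Station 0, Station 2, Station 3 are mutually consistent (residuals ≈ 0); Station 1 is off by 31.9 km.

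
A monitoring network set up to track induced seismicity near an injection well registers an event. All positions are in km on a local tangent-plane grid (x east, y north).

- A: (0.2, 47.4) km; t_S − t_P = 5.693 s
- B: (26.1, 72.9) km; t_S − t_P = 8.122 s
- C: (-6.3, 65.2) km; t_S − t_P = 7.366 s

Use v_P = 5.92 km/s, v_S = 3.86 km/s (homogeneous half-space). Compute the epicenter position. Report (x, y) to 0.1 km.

x ≈ 7.7 km, y ≈ -15.3 km

Distance from S−P lag: d = Δt · v_P v_S / (v_P − v_S) = Δt · (5.92·3.86)/(5.92−3.86) ≈ 11.0928·Δt.
So d_A = 63.15, d_B = 90.10, d_C = 81.71 km.
Circle about each station: (x − 0.2)² + (y − 47.4)² = 63.15²; (x − 26.1)² + (y − 72.9)² = 90.10²; (x + 6.3)² + (y − 65.2)² = 81.71².
Subtracting pairs of circle equations eliminates x²+y² and gives linear equations (the radical axes):
51.8 x + 51.0 y = -381.27
-13.0 x + 35.6 y = -644.67
Solving the 2×2 system: x ≈ 7.7, y ≈ -15.3 km.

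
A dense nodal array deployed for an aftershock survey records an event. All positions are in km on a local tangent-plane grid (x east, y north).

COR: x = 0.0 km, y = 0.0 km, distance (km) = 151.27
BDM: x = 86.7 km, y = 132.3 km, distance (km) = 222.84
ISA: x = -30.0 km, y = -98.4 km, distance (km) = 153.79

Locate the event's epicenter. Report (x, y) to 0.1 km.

Circle about each station: x² + y² = 151.27²; (x − 86.7)² + (y − 132.3)² = 222.84²; (x + 30.0)² + (y + 98.4)² = 153.79².
Subtracting pairs of circle equations eliminates x²+y² and gives linear equations (the radical axes):
173.4 x + 264.6 y = -1754.87
-60.0 x − 196.8 y = 9813.81
Solving the 2×2 system: x ≈ 123.4, y ≈ -87.5 km.

x ≈ 123.4 km, y ≈ -87.5 km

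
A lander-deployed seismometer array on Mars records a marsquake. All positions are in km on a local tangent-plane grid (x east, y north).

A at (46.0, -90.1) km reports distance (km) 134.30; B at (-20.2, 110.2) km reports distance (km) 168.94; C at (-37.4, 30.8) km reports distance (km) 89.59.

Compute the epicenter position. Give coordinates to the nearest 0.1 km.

(-81.3, -47.3)

Circle about each station: (x − 46.0)² + (y + 90.1)² = 134.30²; (x + 20.2)² + (y − 110.2)² = 168.94²; (x + 37.4)² + (y − 30.8)² = 89.59².
Subtracting pairs of circle equations eliminates x²+y² and gives linear equations (the radical axes):
-132.4 x + 400.6 y = -8186.16
-166.8 x + 241.8 y = 2123.51
Solving the 2×2 system: x ≈ -81.3, y ≈ -47.3 km.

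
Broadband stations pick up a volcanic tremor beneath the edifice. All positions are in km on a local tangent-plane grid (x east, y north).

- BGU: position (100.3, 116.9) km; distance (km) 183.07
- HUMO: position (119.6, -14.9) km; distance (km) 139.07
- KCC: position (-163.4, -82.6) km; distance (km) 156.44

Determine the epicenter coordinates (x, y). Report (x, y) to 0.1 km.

x ≈ -19.3 km, y ≈ -21.7 km

Circle about each station: (x − 100.3)² + (y − 116.9)² = 183.07²; (x − 119.6)² + (y + 14.9)² = 139.07²; (x + 163.4)² + (y + 82.6)² = 156.44².
Subtracting pairs of circle equations eliminates x²+y² and gives linear equations (the radical axes):
38.6 x − 263.6 y = 4974.63
-527.4 x − 399.0 y = 18837.77
Solving the 2×2 system: x ≈ -19.3, y ≈ -21.7 km.
Check against BGU (with the unrounded x, y): √((x − 100.3)²+(y − 116.9)²) = 183.07 ≈ 183.07 km. ✓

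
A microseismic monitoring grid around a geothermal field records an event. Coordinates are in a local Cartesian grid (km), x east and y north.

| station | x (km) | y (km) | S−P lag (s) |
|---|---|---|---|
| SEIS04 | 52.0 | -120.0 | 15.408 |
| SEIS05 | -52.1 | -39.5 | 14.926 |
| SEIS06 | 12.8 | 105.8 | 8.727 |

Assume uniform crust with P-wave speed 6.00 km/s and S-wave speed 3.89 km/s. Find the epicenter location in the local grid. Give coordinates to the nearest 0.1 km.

Distance from S−P lag: d = Δt · v_P v_S / (v_P − v_S) = Δt · (6.00·3.89)/(6.00−3.89) ≈ 11.0616·Δt.
So d_SEIS04 = 170.44, d_SEIS05 = 165.11, d_SEIS06 = 96.53 km.
Circle about each station: (x − 52.0)² + (y + 120.0)² = 170.44²; (x + 52.1)² + (y + 39.5)² = 165.11²; (x − 12.8)² + (y − 105.8)² = 96.53².
Subtracting the SEIS04 equation from the SEIS05 and SEIS06 equations removes the quadratic terms:
-208.2 x + 161.0 y = -11040.86
-78.4 x + 451.6 y = 13985.23
Solving the 2×2 system: x ≈ 88.9, y ≈ 46.4 km.
Check against SEIS04 (with the unrounded x, y): √((x − 52.0)²+(y + 120.0)²) = 170.45 ≈ 170.44 km. ✓

x ≈ 88.9 km, y ≈ 46.4 km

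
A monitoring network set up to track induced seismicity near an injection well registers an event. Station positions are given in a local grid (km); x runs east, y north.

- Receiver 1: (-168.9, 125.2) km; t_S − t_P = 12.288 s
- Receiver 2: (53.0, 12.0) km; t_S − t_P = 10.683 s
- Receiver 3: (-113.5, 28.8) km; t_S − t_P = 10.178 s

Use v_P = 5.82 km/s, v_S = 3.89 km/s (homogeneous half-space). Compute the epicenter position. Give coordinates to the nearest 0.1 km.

-25.6 km east, 109.6 km north

Distance from S−P lag: d = Δt · v_P v_S / (v_P − v_S) = Δt · (5.82·3.89)/(5.82−3.89) ≈ 11.7305·Δt.
So d_Receiver 1 = 144.14, d_Receiver 2 = 125.32, d_Receiver 3 = 119.39 km.
Circle about each station: (x + 168.9)² + (y − 125.2)² = 144.14²; (x − 53.0)² + (y − 12.0)² = 125.32²; (x + 113.5)² + (y − 28.8)² = 119.39².
Subtracting the Receiver 1 equation from the Receiver 2 and Receiver 3 equations removes the quadratic terms:
443.8 x − 226.4 y = -36178.01
110.8 x − 192.8 y = -23968.19
Solving the 2×2 system: x ≈ -25.6, y ≈ 109.6 km.
Check against Receiver 1 (with the unrounded x, y): √((x + 168.9)²+(y − 125.2)²) = 144.14 ≈ 144.14 km. ✓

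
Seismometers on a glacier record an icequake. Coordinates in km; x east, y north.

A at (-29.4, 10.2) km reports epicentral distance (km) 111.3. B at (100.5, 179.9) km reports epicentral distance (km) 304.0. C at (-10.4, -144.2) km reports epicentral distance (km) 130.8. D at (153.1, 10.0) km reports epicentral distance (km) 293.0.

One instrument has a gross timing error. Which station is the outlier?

Solve using three stations at a time. Using A, B, D (subtract circle equations pairwise → linear system) gives (x, y) ≈ (-139.4, -6.8).
Distances from that point to each station vs reported:
  A: calculated 111.3 vs reported 111.3 → residual 0.0 km
  B: calculated 304.0 vs reported 304.0 → residual 0.0 km
  C: calculated 188.5 vs reported 130.8 → residual 57.7 km
  D: calculated 293.0 vs reported 293.0 → residual 0.0 km
A, B, D are mutually consistent (residuals ≈ 0); C is off by 57.7 km.

C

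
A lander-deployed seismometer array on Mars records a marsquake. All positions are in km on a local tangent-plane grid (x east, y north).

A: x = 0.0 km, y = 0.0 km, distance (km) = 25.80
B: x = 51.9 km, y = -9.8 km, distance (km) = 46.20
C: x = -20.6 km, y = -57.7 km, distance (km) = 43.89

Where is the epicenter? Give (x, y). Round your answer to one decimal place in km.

x ≈ 8.1 km, y ≈ -24.5 km

Circle about each station: x² + y² = 25.80²; (x − 51.9)² + (y + 9.8)² = 46.20²; (x + 20.6)² + (y + 57.7)² = 43.89².
Subtracting pairs of circle equations eliminates x²+y² and gives linear equations (the radical axes):
103.8 x − 19.6 y = 1320.85
-41.2 x − 115.4 y = 2492.96
Solving the 2×2 system: x ≈ 8.1, y ≈ -24.5 km.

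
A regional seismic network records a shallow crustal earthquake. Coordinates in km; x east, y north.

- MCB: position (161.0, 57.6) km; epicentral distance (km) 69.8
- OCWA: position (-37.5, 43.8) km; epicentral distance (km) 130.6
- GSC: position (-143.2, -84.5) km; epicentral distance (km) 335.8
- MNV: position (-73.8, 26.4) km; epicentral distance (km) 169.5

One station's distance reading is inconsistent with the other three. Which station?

GSC

Solve using three stations at a time. Using MCB, OCWA, MNV (subtract circle equations pairwise → linear system) gives (x, y) ≈ (91.6, 63.5).
Distances from that point to each station vs reported:
  MCB: calculated 69.7 vs reported 69.8 → residual 0.1 km
  OCWA: calculated 130.5 vs reported 130.6 → residual 0.1 km
  GSC: calculated 277.5 vs reported 335.8 → residual 58.3 km
  MNV: calculated 169.5 vs reported 169.5 → residual 0.0 km
MCB, OCWA, MNV are mutually consistent (residuals ≈ 0); GSC is off by 58.3 km.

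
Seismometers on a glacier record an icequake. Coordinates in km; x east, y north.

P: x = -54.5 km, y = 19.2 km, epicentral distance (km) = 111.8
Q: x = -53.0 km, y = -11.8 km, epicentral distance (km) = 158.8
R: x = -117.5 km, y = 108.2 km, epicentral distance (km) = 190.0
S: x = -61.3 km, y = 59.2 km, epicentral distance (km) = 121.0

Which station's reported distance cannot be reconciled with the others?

Solve using three stations at a time. Using P, R, S (subtract circle equations pairwise → linear system) gives (x, y) ≈ (56.3, 31.8).
Distances from that point to each station vs reported:
  P: calculated 111.5 vs reported 111.8 → residual 0.3 km
  Q: calculated 117.7 vs reported 158.8 → residual 41.1 km
  R: calculated 189.8 vs reported 190.0 → residual 0.2 km
  S: calculated 120.7 vs reported 121.0 → residual 0.3 km
P, R, S are mutually consistent (residuals ≈ 0); Q is off by 41.1 km.

Q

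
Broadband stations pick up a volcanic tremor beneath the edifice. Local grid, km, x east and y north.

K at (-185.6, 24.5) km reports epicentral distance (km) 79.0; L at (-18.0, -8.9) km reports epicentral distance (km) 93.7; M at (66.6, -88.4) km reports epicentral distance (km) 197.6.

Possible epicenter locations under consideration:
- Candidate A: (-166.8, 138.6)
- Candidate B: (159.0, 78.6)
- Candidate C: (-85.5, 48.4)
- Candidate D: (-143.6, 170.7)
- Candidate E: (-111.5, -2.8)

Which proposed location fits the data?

Candidate E

For each candidate, compare |candidate − station| to the reported distance:
Candidate A: residuals K 36.6, L 115.8, M 128.0 → max 128.0 km
Candidate B: residuals K 269.8, L 103.7, M 6.7 → max 269.8 km
Candidate C: residuals K 23.9, L 5.2, M 7.0 → max 23.9 km
Candidate D: residuals K 73.1, L 125.5, M 136.0 → max 136.0 km
Candidate E: residuals K 0.0, L 0.0, M 0.0 → max 0.0 km
Only Candidate E has all residuals ≈ 0.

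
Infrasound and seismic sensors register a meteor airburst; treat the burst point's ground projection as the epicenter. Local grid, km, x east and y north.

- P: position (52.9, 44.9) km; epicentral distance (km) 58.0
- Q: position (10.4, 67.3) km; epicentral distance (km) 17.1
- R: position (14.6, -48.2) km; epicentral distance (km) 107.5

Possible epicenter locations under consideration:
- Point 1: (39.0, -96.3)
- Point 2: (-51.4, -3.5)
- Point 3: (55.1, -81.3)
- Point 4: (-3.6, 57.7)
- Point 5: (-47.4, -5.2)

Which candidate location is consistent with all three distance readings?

Point 4

For each candidate, compare |candidate − station| to the reported distance:
Point 1: residuals P 83.9, Q 149.0, R 53.6 → max 149.0 km
Point 2: residuals P 57.0, Q 76.9, R 27.8 → max 76.9 km
Point 3: residuals P 68.2, Q 138.1, R 55.2 → max 138.1 km
Point 4: residuals P 0.1, Q 0.1, R 0.0 → max 0.1 km
Point 5: residuals P 54.1, Q 75.6, R 32.0 → max 75.6 km
Only Point 4 has all residuals ≈ 0.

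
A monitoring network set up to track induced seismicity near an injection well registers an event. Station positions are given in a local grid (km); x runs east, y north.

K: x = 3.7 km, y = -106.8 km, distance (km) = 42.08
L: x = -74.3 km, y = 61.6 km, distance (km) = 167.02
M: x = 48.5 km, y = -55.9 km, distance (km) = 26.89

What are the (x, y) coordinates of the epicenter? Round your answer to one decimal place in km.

(26.6, -71.5)

Circle about each station: (x − 3.7)² + (y + 106.8)² = 42.08²; (x + 74.3)² + (y − 61.6)² = 167.02²; (x − 48.5)² + (y + 55.9)² = 26.89².
Subtracting pairs of circle equations eliminates x²+y² and gives linear equations (the radical axes):
-156.0 x + 336.8 y = -28229.83
89.6 x + 101.8 y = -4895.22
Solving the 2×2 system: x ≈ 26.6, y ≈ -71.5 km.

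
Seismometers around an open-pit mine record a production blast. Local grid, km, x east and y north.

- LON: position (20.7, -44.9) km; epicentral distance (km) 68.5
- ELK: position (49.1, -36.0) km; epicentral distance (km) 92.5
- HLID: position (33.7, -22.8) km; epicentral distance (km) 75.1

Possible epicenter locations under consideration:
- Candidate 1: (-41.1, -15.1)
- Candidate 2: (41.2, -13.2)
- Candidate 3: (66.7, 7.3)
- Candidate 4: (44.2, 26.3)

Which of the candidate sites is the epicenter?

Candidate 1

For each candidate, compare |candidate − station| to the reported distance:
Candidate 1: residuals LON 0.1, ELK 0.1, HLID 0.1 → max 0.1 km
Candidate 2: residuals LON 30.7, ELK 68.4, HLID 62.9 → max 68.4 km
Candidate 3: residuals LON 1.1, ELK 45.8, HLID 30.4 → max 45.8 km
Candidate 4: residuals LON 6.5, ELK 30.0, HLID 24.9 → max 30.0 km
Only Candidate 1 has all residuals ≈ 0.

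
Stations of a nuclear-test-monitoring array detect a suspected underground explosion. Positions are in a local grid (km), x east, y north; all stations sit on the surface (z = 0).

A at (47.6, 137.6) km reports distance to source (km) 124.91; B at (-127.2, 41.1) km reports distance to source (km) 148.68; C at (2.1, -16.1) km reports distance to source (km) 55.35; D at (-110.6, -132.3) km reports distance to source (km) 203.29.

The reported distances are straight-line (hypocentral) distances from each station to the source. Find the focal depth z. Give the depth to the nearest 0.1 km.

Each station gives a sphere (x−x_i)² + (y−y_i)² + z² = d_i² (stations at z=0).
Subtracting the A sphere from B and C: z² cancels, leaving linear equations in x and y:
-349.6 x − 193.0 y = -9833.70
-91.0 x − 307.4 y = -8397.01
Solving: x ≈ 15.597, y ≈ 22.699 km (keep extra digits for the depth step; rounded: 15.6, 22.7).
Then from the A sphere: z² = 124.91² − (x − 47.6)² − (y − 137.6)² with x = 15.597, y = 22.699, so z ≈ 37.096 ≈ 37.1 km.

depth ≈ 37.1 km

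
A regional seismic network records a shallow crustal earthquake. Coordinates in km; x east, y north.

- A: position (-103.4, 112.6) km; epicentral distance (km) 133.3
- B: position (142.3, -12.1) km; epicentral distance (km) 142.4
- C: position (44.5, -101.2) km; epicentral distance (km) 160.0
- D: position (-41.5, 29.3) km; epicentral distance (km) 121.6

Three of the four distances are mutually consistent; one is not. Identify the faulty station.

Solve using three stations at a time. Using A, B, C (subtract circle equations pairwise → linear system) gives (x, y) ≈ (17.5, 56.5).
Distances from that point to each station vs reported:
  A: calculated 133.3 vs reported 133.3 → residual 0.0 km
  B: calculated 142.4 vs reported 142.4 → residual 0.0 km
  C: calculated 160.0 vs reported 160.0 → residual 0.0 km
  D: calculated 65.0 vs reported 121.6 → residual 56.6 km
A, B, C are mutually consistent (residuals ≈ 0); D is off by 56.6 km.

D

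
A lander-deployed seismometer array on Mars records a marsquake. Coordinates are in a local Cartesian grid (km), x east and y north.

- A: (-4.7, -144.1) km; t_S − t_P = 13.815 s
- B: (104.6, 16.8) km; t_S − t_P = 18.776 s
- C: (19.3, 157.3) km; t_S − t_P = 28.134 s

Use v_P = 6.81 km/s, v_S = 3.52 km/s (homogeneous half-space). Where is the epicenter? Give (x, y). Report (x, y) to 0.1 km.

x ≈ -17.8 km, y ≈ -44.3 km

Distance from S−P lag: d = Δt · v_P v_S / (v_P − v_S) = Δt · (6.81·3.52)/(6.81−3.52) ≈ 7.2861·Δt.
So d_A = 100.66, d_B = 136.80, d_C = 204.99 km.
Circle about each station: (x + 4.7)² + (y + 144.1)² = 100.66²; (x − 104.6)² + (y − 16.8)² = 136.80²; (x − 19.3)² + (y − 157.3)² = 204.99².
Subtracting pairs of circle equations eliminates x²+y² and gives linear equations (the radical axes):
218.6 x + 321.8 y = -18145.30
48.0 x + 602.8 y = -27559.58
Solving the 2×2 system: x ≈ -17.8, y ≈ -44.3 km.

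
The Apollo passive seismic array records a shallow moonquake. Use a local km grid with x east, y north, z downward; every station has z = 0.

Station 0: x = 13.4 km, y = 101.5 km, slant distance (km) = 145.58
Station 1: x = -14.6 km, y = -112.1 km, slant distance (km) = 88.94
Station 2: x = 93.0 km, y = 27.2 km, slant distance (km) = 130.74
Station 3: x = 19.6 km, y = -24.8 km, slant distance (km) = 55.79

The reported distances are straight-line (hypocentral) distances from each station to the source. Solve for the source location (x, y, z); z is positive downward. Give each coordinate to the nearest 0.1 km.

(-13.5, -34.7, 43.8)

Each station gives a sphere (x−x_i)² + (y−y_i)² + z² = d_i² (stations at z=0).
Subtracting the Station 0 sphere from Station 1 and Station 2: z² cancels, leaving linear equations in x and y:
-56.0 x − 427.2 y = 15580.97
159.2 x − 148.6 y = 3007.62
Solving: x ≈ -13.500, y ≈ -34.703 km (keep extra digits for the depth step; rounded: -13.5, -34.7).
Then from the Station 0 sphere: z² = 145.58² − (x − 13.4)² − (y − 101.5)² with x = -13.500, y = -34.703, so z ≈ 43.803 ≈ 43.8 km.
Check against Station 3 (with the unrounded solution): distance 55.79 ≈ 55.79 km. ✓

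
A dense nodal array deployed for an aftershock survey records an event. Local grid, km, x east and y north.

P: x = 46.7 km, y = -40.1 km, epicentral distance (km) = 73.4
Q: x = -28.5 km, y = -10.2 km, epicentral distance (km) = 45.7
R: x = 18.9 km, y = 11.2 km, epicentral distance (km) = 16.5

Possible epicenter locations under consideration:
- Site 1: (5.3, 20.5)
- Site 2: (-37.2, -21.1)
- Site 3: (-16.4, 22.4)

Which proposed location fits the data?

For each candidate, compare |candidate − station| to the reported distance:
Site 1: residuals P 0.0, Q 0.0, R 0.0 → max 0.0 km
Site 2: residuals P 12.6, Q 31.8, R 48.2 → max 48.2 km
Site 3: residuals P 15.4, Q 10.9, R 20.5 → max 20.5 km
Only Site 1 has all residuals ≈ 0.

Site 1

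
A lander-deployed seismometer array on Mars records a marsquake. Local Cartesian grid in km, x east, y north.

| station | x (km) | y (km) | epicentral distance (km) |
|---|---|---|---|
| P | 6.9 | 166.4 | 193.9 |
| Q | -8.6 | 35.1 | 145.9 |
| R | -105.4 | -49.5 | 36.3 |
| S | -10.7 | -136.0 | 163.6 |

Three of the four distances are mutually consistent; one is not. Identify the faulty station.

P

Solve using three stations at a time. Using Q, R, S (subtract circle equations pairwise → linear system) gives (x, y) ≈ (-137.7, -32.9).
Distances from that point to each station vs reported:
  P: calculated 246.2 vs reported 193.9 → residual 52.3 km
  Q: calculated 145.9 vs reported 145.9 → residual 0.0 km
  R: calculated 36.3 vs reported 36.3 → residual 0.0 km
  S: calculated 163.6 vs reported 163.6 → residual 0.0 km
Q, R, S are mutually consistent (residuals ≈ 0); P is off by 52.3 km.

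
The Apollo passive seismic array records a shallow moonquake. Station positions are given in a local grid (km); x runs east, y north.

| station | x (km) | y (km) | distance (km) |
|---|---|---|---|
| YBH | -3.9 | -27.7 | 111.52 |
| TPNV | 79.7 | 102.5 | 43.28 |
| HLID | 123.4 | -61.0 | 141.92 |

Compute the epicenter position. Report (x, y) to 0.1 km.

Circle about each station: (x + 3.9)² + (y + 27.7)² = 111.52²; (x − 79.7)² + (y − 102.5)² = 43.28²; (x − 123.4)² + (y + 61.0)² = 141.92².
Subtracting pairs of circle equations eliminates x²+y² and gives linear equations (the radical axes):
167.2 x + 260.4 y = 26639.39
254.6 x − 66.6 y = 10461.48
Solving the 2×2 system: x ≈ 58.1, y ≈ 65.0 km.
Check against YBH (with the unrounded x, y): √((x + 3.9)²+(y + 27.7)²) = 111.52 ≈ 111.52 km. ✓

(58.1, 65.0)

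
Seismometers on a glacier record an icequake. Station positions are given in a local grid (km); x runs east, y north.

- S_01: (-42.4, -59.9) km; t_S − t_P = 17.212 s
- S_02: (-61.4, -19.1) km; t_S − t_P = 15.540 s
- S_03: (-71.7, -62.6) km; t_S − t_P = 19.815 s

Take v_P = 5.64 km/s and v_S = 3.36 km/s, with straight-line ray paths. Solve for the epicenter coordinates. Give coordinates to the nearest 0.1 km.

(46.1, 52.5)

Distance from S−P lag: d = Δt · v_P v_S / (v_P − v_S) = Δt · (5.64·3.36)/(5.64−3.36) ≈ 8.3116·Δt.
So d_S_01 = 143.06, d_S_02 = 129.16, d_S_03 = 164.69 km.
Circle about each station: (x + 42.4)² + (y + 59.9)² = 143.06²; (x + 61.4)² + (y + 19.1)² = 129.16²; (x + 71.7)² + (y + 62.6)² = 164.69².
Subtracting pairs of circle equations eliminates x²+y² and gives linear equations (the radical axes):
-38.0 x + 81.6 y = 2532.86
-58.6 x − 5.4 y = -2982.75
Solving the 2×2 system: x ≈ 46.1, y ≈ 52.5 km.
Check against S_01 (with the unrounded x, y): √((x + 42.4)²+(y + 59.9)²) = 143.03 ≈ 143.06 km. ✓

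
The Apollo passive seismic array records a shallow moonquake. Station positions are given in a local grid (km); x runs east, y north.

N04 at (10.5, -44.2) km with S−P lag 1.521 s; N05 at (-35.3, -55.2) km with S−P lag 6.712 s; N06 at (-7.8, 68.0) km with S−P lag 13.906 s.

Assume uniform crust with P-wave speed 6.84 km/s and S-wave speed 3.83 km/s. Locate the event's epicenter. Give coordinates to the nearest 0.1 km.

Distance from S−P lag: d = Δt · v_P v_S / (v_P − v_S) = Δt · (6.84·3.83)/(6.84−3.83) ≈ 8.7034·Δt.
So d_N04 = 13.24, d_N05 = 58.42, d_N06 = 121.03 km.
Circle about each station: (x − 10.5)² + (y + 44.2)² = 13.24²; (x + 35.3)² + (y + 55.2)² = 58.42²; (x + 7.8)² + (y − 68.0)² = 121.03².
Subtracting the N04 equation from the N05 and N06 equations removes the quadratic terms:
-91.6 x − 22.0 y = -1008.36
-36.6 x + 224.4 y = -11852.01
Solving the 2×2 system: x ≈ 22.8, y ≈ -49.1 km.

x ≈ 22.8 km, y ≈ -49.1 km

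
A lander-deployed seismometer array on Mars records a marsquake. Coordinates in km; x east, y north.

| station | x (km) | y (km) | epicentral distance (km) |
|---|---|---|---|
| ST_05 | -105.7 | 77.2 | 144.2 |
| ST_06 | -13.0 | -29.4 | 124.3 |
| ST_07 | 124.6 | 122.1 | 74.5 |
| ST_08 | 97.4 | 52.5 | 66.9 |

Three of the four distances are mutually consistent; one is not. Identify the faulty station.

Solve using three stations at a time. Using ST_05, ST_06, ST_08 (subtract circle equations pairwise → linear system) gives (x, y) ≈ (38.3, 83.8).
Distances from that point to each station vs reported:
  ST_05: calculated 144.2 vs reported 144.2 → residual 0.0 km
  ST_06: calculated 124.3 vs reported 124.3 → residual 0.0 km
  ST_07: calculated 94.4 vs reported 74.5 → residual 19.9 km
  ST_08: calculated 66.8 vs reported 66.9 → residual 0.1 km
ST_05, ST_06, ST_08 are mutually consistent (residuals ≈ 0); ST_07 is off by 19.9 km.

ST_07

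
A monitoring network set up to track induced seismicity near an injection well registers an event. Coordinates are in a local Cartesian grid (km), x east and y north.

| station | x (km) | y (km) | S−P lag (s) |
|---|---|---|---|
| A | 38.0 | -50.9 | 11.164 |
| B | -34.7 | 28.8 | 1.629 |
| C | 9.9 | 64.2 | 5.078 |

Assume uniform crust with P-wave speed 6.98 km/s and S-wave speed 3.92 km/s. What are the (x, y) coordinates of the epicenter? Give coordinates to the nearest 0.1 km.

x ≈ -20.2 km, y ≈ 30.2 km

Distance from S−P lag: d = Δt · v_P v_S / (v_P − v_S) = Δt · (6.98·3.92)/(6.98−3.92) ≈ 8.9417·Δt.
So d_A = 99.83, d_B = 14.57, d_C = 45.41 km.
Circle about each station: (x − 38.0)² + (y + 50.9)² = 99.83²; (x + 34.7)² + (y − 28.8)² = 14.57²; (x − 9.9)² + (y − 64.2)² = 45.41².
Subtracting the A equation from the B and C equations removes the quadratic terms:
-145.4 x + 159.4 y = 7752.46
-56.2 x + 230.2 y = 8088.80
Solving the 2×2 system: x ≈ -20.2, y ≈ 30.2 km.
Check against A (with the unrounded x, y): √((x − 38.0)²+(y + 50.9)²) = 99.83 ≈ 99.83 km. ✓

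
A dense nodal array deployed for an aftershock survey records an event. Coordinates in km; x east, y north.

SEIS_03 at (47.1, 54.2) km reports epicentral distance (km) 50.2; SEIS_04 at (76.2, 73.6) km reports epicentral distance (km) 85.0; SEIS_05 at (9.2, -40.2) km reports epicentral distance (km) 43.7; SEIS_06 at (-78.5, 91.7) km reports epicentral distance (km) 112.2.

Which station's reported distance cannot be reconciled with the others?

SEIS_05

Solve using three stations at a time. Using SEIS_03, SEIS_04, SEIS_06 (subtract circle equations pairwise → linear system) gives (x, y) ≈ (9.0, 21.6).
Distances from that point to each station vs reported:
  SEIS_03: calculated 50.1 vs reported 50.2 → residual 0.1 km
  SEIS_04: calculated 85.0 vs reported 85.0 → residual 0.0 km
  SEIS_05: calculated 61.8 vs reported 43.7 → residual 18.1 km
  SEIS_06: calculated 112.2 vs reported 112.2 → residual 0.0 km
SEIS_03, SEIS_04, SEIS_06 are mutually consistent (residuals ≈ 0); SEIS_05 is off by 18.1 km.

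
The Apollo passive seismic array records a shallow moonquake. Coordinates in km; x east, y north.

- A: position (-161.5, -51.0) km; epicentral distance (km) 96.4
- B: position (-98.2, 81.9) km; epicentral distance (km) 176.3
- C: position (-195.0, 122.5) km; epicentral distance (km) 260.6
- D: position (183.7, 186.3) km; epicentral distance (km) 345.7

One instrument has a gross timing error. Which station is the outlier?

Solve using three stations at a time. Using B, C, D (subtract circle equations pairwise → linear system) gives (x, y) ≈ (-33.9, -82.6).
Distances from that point to each station vs reported:
  A: calculated 131.5 vs reported 96.4 → residual 35.1 km
  B: calculated 176.6 vs reported 176.3 → residual 0.3 km
  C: calculated 260.8 vs reported 260.6 → residual 0.2 km
  D: calculated 345.9 vs reported 345.7 → residual 0.2 km
B, C, D are mutually consistent (residuals ≈ 0); A is off by 35.1 km.

A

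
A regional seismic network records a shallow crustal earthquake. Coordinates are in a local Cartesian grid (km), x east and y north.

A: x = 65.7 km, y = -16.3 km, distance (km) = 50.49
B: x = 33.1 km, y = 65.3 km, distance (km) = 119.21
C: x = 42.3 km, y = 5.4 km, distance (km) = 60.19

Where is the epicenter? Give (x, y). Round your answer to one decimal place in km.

Circle about each station: (x − 65.7)² + (y + 16.3)² = 50.49²; (x − 33.1)² + (y − 65.3)² = 119.21²; (x − 42.3)² + (y − 5.4)² = 60.19².
Subtracting the A equation from the B and C equations removes the quadratic terms:
-65.2 x + 163.2 y = -10884.26
-46.8 x + 43.4 y = -3837.33
Solving the 2×2 system: x ≈ 32.0, y ≈ -53.9 km.
Check against A (with the unrounded x, y): √((x − 65.7)²+(y + 16.3)²) = 50.50 ≈ 50.49 km. ✓

32.0 km east, -53.9 km north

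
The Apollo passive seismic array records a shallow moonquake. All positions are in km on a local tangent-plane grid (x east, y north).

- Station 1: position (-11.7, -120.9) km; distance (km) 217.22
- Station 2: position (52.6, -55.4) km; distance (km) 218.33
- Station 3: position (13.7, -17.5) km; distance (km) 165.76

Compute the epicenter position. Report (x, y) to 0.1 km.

Circle about each station: (x + 11.7)² + (y + 120.9)² = 217.22²; (x − 52.6)² + (y + 55.4)² = 218.33²; (x − 13.7)² + (y + 17.5)² = 165.76².
Subtracting the Station 1 equation from the Station 2 and Station 3 equations removes the quadratic terms:
128.6 x + 131.0 y = -9401.24
50.8 x + 206.8 y = 5448.39
Solving the 2×2 system: x ≈ -133.3, y ≈ 59.1 km.
Check against Station 1 (with the unrounded x, y): √((x + 11.7)²+(y + 120.9)²) = 217.22 ≈ 217.22 km. ✓

-133.3 km east, 59.1 km north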